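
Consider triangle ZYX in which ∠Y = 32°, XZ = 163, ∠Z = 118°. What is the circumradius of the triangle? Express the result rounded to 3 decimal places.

The third angle is ∠X = 180° − ∠Z − ∠Y = 30.00°.
Law of sines: YX = XZ·sin Z/sin Y ≈ 271.59.
Law of sines: ZY = XZ·sin X/sin Y ≈ 153.8.
Circumradius = XZ/(2 sin Y) ≈ 153.8.

153.797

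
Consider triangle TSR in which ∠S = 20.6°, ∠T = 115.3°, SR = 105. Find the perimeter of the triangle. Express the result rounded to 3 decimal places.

The third angle is ∠R = 180° − ∠T − ∠S = 44.10°.
Law of sines: RT = SR·sin S/sin T ≈ 40.863.
Law of sines: TS = SR·sin R/sin T ≈ 80.823.
Semiperimeter s = (105+40.863+80.823)/2 = 113.34.
Perimeter = 105 + 40.863 + 80.823 = 226.69.

226.686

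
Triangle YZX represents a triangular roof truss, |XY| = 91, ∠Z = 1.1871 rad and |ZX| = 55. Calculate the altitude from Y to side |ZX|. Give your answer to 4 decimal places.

Law of sines: sin Y = |ZX|·sin Z/|XY| ≈ 0.56045.
Since |XY| ≥ |ZX|, only the acute value applies: ∠Y ≈ 0.5949 rad.
Then ∠X = π − ∠Z − ∠Y ≈ 1.3596 rad.
Law of sines gives |YZ| = |XY|·sin X/sin Z ≈ 95.955.
Area = ½·|XY|·|ZX|·sin X ≈ 2446.9.
The altitude from Y has length 2·area/|ZX| ≈ 88.977.

88.9774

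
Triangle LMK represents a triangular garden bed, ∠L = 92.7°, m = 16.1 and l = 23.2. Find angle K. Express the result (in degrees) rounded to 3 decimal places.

∠K ≈ 43.416°

Law of sines: sin M = m·sin L/l ≈ 0.69320.
Since l ≥ m, only the acute value applies: ∠M ≈ 43.88°.
Then ∠K = 180° − ∠L − ∠M ≈ 43.42°.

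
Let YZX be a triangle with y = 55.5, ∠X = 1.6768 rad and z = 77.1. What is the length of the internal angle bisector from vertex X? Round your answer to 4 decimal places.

43.1554

By the law of cosines, x² = y² + z² − 2·y·z·cos X = 9930.2, so x ≈ 99.65.
The bisector from X has length 2·y·z·cos(∠X/2)/(y+z) ≈ 43.155.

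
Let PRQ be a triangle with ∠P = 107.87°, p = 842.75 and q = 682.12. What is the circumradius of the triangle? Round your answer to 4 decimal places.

Law of sines: sin Q = q·sin P/p ≈ 0.77035.
Since p ≥ q, only the acute value applies: ∠Q ≈ 50.39°.
Then ∠R = 180° − ∠P − ∠Q ≈ 21.74°.
Law of sines gives r = p·sin R/sin P ≈ 328.04.
Circumradius = p/(2 sin P) ≈ 442.73.

442.7346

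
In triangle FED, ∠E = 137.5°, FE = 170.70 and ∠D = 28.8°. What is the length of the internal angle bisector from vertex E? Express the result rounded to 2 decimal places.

The third angle is ∠F = 180° − ∠E − ∠D = 13.70°.
Law of sines: ED = FE·sin F/sin D ≈ 83.919.
Law of sines: DF = FE·sin E/sin D ≈ 239.38.
The bisector from E has length 2·FE·ED·cos(∠E/2)/(FE+ED) ≈ 40.782.

t_E ≈ 40.78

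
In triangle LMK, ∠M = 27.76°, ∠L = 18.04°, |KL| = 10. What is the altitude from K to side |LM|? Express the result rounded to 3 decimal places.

h_K ≈ 3.097

The third angle is ∠K = 180° − ∠L − ∠M = 134.20°.
Law of sines: |MK| = |KL|·sin L/sin M ≈ 6.6488.
Law of sines: |LM| = |KL|·sin K/sin M ≈ 15.392.
Area = ½·|KL|·|MK|·sin K ≈ 23.833.
The altitude from K has length 2·area/|LM| ≈ 3.0968.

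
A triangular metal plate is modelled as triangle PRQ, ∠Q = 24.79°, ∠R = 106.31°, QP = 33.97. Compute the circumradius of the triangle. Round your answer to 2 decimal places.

The third angle is ∠P = 180° − ∠R − ∠Q = 48.90°.
Law of sines: RQ = QP·sin P/sin R ≈ 26.672.
Law of sines: PR = QP·sin Q/sin R ≈ 14.841.
Circumradius = QP/(2 sin R) ≈ 17.697.

17.70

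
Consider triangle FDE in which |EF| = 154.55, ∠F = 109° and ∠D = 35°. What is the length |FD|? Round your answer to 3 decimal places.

The third angle is ∠E = 180° − ∠F − ∠D = 36.00°.
Law of sines: |FD| = |EF|·sin E/sin D ≈ 158.38.

158.379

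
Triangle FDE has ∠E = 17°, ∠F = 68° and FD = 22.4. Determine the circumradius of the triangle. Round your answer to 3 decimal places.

The third angle is ∠D = 180° − ∠E − ∠F = 95.00°.
Law of sines: DE = FD·sin F/sin E ≈ 71.036.
Law of sines: EF = FD·sin D/sin E ≈ 76.323.
Circumradius = FD/(2 sin E) ≈ 38.307.

R ≈ 38.307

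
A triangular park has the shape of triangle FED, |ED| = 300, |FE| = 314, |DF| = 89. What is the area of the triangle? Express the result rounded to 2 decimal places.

13348.93

Semiperimeter s = (300 + 89 + 314)/2 = 351.5.
Heron's formula: area = √(351.5·51.5·262.5·37.5) ≈ 13349.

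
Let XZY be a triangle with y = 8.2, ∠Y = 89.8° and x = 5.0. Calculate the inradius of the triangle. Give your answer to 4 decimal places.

Law of sines: sin X = x·sin Y/y ≈ 0.60975.
Since y ≥ x, only the acute value applies: ∠X ≈ 37.57°.
Then ∠Z = 180° − ∠Y − ∠X ≈ 52.63°.
Law of sines gives z = y·sin Z/sin Y ≈ 6.5167.
Area = ½·y·x·sin Z ≈ 16.292.
Semiperimeter s = (5+6.5167+8.2)/2 = 9.8584.
Inradius = area/s = 16.292/9.8584 ≈ 1.6526.

1.6526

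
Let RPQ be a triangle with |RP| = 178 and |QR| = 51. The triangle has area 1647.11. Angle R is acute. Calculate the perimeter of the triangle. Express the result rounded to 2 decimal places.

perimeter ≈ 360.78

From area = ½·|QR|·|RP|·sin R, we get sin R = 2·area/(|QR|·|RP|) ≈ 0.36288.
Taking the acute solution, ∠R ≈ 21.28°.
Law of cosines then gives |PQ| ≈ 131.78.
Perimeter = 131.78 + 51 + 178 = 360.78.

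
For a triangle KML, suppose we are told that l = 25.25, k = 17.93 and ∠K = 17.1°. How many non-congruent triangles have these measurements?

2

l·sin K = 25.25·sin(17.1°) ≈ 7.425.
Since l sin K < k < l (7.425 < 17.93 < 25.25), two triangles exist.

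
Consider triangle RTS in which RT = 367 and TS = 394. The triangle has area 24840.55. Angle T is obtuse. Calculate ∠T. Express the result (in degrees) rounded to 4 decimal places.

From area = ½·RT·TS·sin T, we get sin T = 2·area/(RT·TS) ≈ 0.34358.
Taking the obtuse solution, ∠T ≈ 159.90°.

159.9048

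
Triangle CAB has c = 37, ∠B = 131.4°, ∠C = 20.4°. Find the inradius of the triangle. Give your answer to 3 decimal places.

The third angle is ∠A = 180° − ∠B − ∠C = 28.20°.
Law of sines: a = c·sin A/sin C ≈ 50.16.
Law of sines: b = c·sin B/sin C ≈ 79.622.
Area = ½·c·a·sin B ≈ 696.07.
Semiperimeter s = (37+50.16+79.622)/2 = 83.391.
Inradius = area/s = 696.07/83.391 ≈ 8.3471.

r ≈ 8.347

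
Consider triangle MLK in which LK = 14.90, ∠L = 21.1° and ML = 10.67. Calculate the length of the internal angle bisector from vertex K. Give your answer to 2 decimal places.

8.34

By the law of cosines, KM² = ML² + LK² − 2·ML·LK·cos L = 39.211, so KM ≈ 6.2619.
Law of cosines again: cos K = (LK² + KM² − ML²)/(2·LK·KM) ≈ 0.78976, so ∠K ≈ 37.84°.
The bisector from K has length 2·LK·KM·cos(∠K/2)/(LK+KM) ≈ 8.3416.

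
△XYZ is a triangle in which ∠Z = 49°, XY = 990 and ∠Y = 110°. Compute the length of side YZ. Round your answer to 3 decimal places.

The third angle is ∠X = 180° − ∠Y − ∠Z = 21.00°.
Law of sines: YZ = XY·sin X/sin Z ≈ 470.09.

470.094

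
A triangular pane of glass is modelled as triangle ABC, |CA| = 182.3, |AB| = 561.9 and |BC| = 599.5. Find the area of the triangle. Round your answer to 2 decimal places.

51150.70

Semiperimeter s = (599.5 + 182.3 + 561.9)/2 = 671.85.
Heron's formula: area = √(671.85·72.35·489.55·109.95) ≈ 51151.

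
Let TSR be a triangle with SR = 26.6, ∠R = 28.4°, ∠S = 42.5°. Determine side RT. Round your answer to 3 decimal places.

19.018

The third angle is ∠T = 180° − ∠S − ∠R = 109.10°.
Law of sines: RT = SR·sin S/sin T ≈ 19.018.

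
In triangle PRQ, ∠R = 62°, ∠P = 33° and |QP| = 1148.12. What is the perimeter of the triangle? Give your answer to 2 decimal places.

3151.71

The third angle is ∠Q = 180° − ∠P − ∠R = 85.00°.
Law of sines: |RQ| = |QP|·sin P/sin R ≈ 708.21.
Law of sines: |PR| = |QP|·sin Q/sin R ≈ 1295.4.
Semiperimeter s = (708.21+1148.1+1295.4)/2 = 1575.9.
Perimeter = 708.21 + 1148.1 + 1295.4 = 3151.7.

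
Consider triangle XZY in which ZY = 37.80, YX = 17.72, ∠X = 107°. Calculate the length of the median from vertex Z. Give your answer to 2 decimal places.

Law of sines: sin Z = YX·sin X/ZY ≈ 0.44830.
Since ZY ≥ YX, only the acute value applies: ∠Z ≈ 26.63°.
Then ∠Y = 180° − ∠X − ∠Z ≈ 46.37°.
Law of sines gives XZ = ZY·sin Y/sin X ≈ 28.608.
Median from Z: ½√(2·XZ² + 2·ZY² − YX²) ≈ 32.328.

m_Z ≈ 32.33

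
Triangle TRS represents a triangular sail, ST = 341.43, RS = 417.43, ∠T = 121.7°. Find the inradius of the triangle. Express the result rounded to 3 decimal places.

r ≈ 39.766

Law of sines: sin R = ST·sin T/RS ≈ 0.69591.
Since RS ≥ ST, only the acute value applies: ∠R ≈ 44.10°.
Then ∠S = 180° − ∠T − ∠R ≈ 14.20°.
Law of sines gives TR = RS·sin S/sin T ≈ 120.36.
Area = ½·RS·ST·sin S ≈ 17482.
Semiperimeter s = (417.43+341.43+120.36)/2 = 439.61.
Inradius = area/s = 17482/439.61 ≈ 39.766.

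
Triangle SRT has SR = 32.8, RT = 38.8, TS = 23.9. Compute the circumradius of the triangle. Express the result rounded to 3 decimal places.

By the law of cosines, cos S = (TS² + SR² − RT²) / (2·TS·SR) ≈ 0.09032, so ∠S ≈ 84.82°.
Circumradius = RT/(2 sin S) ≈ 19.48.

19.480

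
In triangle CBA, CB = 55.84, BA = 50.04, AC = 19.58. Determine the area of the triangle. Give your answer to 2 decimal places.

486.48

Semiperimeter s = (50.04 + 19.58 + 55.84)/2 = 62.73.
Heron's formula: area = √(62.73·12.69·43.15·6.89) ≈ 486.48.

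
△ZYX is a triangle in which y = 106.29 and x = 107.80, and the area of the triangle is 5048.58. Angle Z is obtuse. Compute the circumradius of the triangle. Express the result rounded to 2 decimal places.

From area = ½·y·x·sin Z, we get sin Z = 2·area/(y·x) ≈ 0.88123.
Taking the obtuse solution, ∠Z ≈ 118.21°.
Law of cosines then gives z ≈ 183.71.
Circumradius = z/(2 sin Z) ≈ 104.24.

104.24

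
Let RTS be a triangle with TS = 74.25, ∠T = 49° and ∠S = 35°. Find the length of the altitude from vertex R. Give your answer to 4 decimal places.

32.3187

The third angle is ∠R = 180° − ∠T − ∠S = 96.00°.
Law of sines: SR = TS·sin T/sin R ≈ 56.346.
Law of sines: RT = TS·sin S/sin R ≈ 42.823.
Area = ½·TS·SR·sin S ≈ 1199.8.
The altitude from R has length 2·area/TS ≈ 32.319.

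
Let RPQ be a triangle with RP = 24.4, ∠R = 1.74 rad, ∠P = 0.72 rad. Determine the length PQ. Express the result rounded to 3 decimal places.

38.175

The third angle is ∠Q = π − ∠R − ∠P = 0.682 rad.
Law of sines: PQ = RP·sin R/sin Q ≈ 38.175.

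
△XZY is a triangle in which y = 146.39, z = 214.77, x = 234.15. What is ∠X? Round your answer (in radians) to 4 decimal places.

By the law of cosines, cos X = (z² + y² − x²) / (2·z·y) ≈ 0.20245, so ∠X ≈ 1.367 rad.

∠X ≈ 1.3669 rad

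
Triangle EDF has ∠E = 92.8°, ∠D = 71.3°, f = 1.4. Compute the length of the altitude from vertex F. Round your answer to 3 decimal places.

The third angle is ∠F = 180° − ∠E − ∠D = 15.90°.
Law of sines: e = f·sin E/sin F ≈ 5.1041.
Law of sines: d = f·sin D/sin F ≈ 4.8405.
Area = ½·f·e·sin D ≈ 3.3843.
The altitude from F has length 2·area/f ≈ 4.8347.

h_F ≈ 4.835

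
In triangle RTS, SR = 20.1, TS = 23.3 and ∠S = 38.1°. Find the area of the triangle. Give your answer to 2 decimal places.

Area = ½·TS·SR·sin S ≈ 144.49.

144.49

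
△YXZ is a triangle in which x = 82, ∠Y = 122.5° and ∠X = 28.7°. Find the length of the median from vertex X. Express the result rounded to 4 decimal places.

The third angle is ∠Z = 180° − ∠Y − ∠X = 28.80°.
Law of sines: y = x·sin Y/sin X ≈ 144.01.
Law of sines: z = x·sin Z/sin X ≈ 82.261.
Median from X: ½√(2·z² + 2·y² − x²) ≈ 109.87.

m_X ≈ 109.8737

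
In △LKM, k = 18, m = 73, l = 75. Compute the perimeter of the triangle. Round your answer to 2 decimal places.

Perimeter = 75 + 18 + 73 = 166.

perimeter ≈ 166.00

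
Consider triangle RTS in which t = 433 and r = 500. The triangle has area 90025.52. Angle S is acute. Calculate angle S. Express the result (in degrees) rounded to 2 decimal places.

From area = ½·r·t·sin S, we get sin S = 2·area/(r·t) ≈ 0.83164.
Taking the acute solution, ∠S ≈ 56.27°.

56.27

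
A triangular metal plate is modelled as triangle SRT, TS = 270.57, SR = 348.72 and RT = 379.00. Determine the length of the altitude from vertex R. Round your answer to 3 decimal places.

Semiperimeter s = (379 + 270.57 + 348.72)/2 = 499.14.
Heron's formula: area = √(499.14·120.14·228.57·150.42) ≈ 45409.
The altitude from R has length 2·area/TS ≈ 335.65.

h_R ≈ 335.653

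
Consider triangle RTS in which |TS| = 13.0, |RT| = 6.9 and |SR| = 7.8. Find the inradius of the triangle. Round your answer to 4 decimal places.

Semiperimeter s = (13 + 7.8 + 6.9)/2 = 13.85.
Heron's formula: area = √(13.85·0.85·6.05·6.95) ≈ 22.249.
Inradius = area/s = 22.249/13.85 ≈ 1.6064.

1.6064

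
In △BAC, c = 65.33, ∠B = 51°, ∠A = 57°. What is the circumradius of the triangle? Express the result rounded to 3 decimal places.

The third angle is ∠C = 180° − ∠B − ∠A = 72.00°.
Law of sines: b = c·sin B/sin C ≈ 53.384.
Law of sines: a = c·sin A/sin C ≈ 57.61.
Circumradius = c/(2 sin C) ≈ 34.346.

34.346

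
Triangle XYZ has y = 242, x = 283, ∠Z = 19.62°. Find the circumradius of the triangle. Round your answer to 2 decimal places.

R ≈ 146.15

By the law of cosines, z² = x² + y² − 2·x·y·cos Z = 9633.6, so z ≈ 98.151.
Area = ½·x·y·sin Z ≈ 11498.
Circumradius = z/(2 sin Z) ≈ 146.15.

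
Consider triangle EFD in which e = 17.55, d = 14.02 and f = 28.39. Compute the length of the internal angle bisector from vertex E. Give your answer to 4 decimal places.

By the law of cosines, cos E = (f² + d² − e²) / (2·f·d) ≈ 0.87249, so ∠E ≈ 29.25°.
The bisector from E has length 2·f·d·cos(∠E/2)/(f+d) ≈ 18.162.

18.1623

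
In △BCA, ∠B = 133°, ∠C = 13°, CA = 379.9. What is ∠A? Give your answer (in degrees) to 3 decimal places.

The third angle is ∠A = 180° − ∠B − ∠C = 34.00°.

∠A ≈ 34.000°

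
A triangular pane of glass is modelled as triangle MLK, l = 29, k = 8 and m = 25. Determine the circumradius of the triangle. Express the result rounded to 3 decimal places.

By the law of cosines, cos M = (l² + k² − m²) / (2·l·k) ≈ 0.60345, so ∠M ≈ 52.88°.
Circumradius = m/(2 sin M) ≈ 15.676.

R ≈ 15.676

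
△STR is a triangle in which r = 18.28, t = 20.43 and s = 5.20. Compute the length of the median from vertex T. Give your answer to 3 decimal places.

Median from T: ½√(2·r² + 2·s² − t²) ≈ 8.7323.

m_T ≈ 8.732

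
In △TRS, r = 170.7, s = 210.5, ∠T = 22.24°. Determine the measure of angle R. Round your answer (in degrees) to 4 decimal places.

By the law of cosines, t² = r² + s² − 2·r·s·cos T = 6930.3, so t ≈ 83.248.
Law of cosines again: cos R = (s² + t² − r²)/(2·s·t) ≈ 0.63063, so ∠R ≈ 50.90°.

∠R ≈ 50.9034°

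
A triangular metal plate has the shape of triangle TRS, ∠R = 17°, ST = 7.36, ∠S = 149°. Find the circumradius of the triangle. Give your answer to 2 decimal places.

The third angle is ∠T = 180° − ∠R − ∠S = 14.00°.
Law of sines: RS = ST·sin T/sin R ≈ 6.09.
Law of sines: TR = ST·sin S/sin R ≈ 12.965.
Circumradius = ST/(2 sin R) ≈ 12.587.

12.59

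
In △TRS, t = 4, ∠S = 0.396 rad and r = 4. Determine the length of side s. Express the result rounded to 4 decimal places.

1.5737

By the law of cosines, s² = t² + r² − 2·t·r·cos S = 2.4764, so s ≈ 1.5737.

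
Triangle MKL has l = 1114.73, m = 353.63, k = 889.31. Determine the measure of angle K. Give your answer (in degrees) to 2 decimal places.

By the law of cosines, cos K = (l² + m² − k²) / (2·l·m) ≈ 0.73161, so ∠K ≈ 42.98°.

42.98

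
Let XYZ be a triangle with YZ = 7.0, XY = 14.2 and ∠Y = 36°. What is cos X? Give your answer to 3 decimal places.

0.901

By the law of cosines, ZX² = XY² + YZ² − 2·XY·YZ·cos Y = 89.807, so ZX ≈ 9.4767.
Law of cosines again: cos X = (ZX² + XY² − YZ²)/(2·ZX·XY) ≈ 0.90083, so ∠X ≈ 25.73°.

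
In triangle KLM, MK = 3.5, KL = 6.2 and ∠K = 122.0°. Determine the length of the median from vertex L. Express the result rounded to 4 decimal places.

m_L ≈ 7.2802

By the law of cosines, LM² = MK² + KL² − 2·MK·KL·cos K = 73.688, so LM ≈ 8.5842.
Median from L: ½√(2·KL² + 2·LM² − MK²) ≈ 7.2802.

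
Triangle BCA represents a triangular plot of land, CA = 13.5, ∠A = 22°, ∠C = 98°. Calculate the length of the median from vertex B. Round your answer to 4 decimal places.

9.5202

The third angle is ∠B = 180° − ∠C − ∠A = 60.00°.
Law of sines: AB = CA·sin C/sin B ≈ 15.437.
Law of sines: BC = CA·sin A/sin B ≈ 5.8395.
Median from B: ½√(2·AB² + 2·BC² − CA²) ≈ 9.5202.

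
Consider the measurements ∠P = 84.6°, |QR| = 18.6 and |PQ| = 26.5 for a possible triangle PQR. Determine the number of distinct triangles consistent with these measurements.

|PQ|·sin P = 26.5·sin(84.6°) ≈ 26.38.
Since |QR| = 18.6 < 26.38 = |PQ| sin P, no triangle exists.

0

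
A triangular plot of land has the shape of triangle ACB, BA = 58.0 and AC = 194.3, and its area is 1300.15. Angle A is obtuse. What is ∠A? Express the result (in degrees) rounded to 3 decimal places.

∠A ≈ 166.659°

From area = ½·BA·AC·sin A, we get sin A = 2·area/(BA·AC) ≈ 0.23074.
Taking the obtuse solution, ∠A ≈ 166.66°.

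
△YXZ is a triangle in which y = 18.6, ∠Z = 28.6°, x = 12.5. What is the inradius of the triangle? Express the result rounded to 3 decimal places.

By the law of cosines, z² = y² + x² − 2·y·x·cos Z = 93.948, so z ≈ 9.6927.
Area = ½·y·x·sin Z ≈ 55.648.
Semiperimeter s = (18.6+12.5+9.6927)/2 = 20.396.
Inradius = area/s = 55.648/20.396 ≈ 2.7283.

2.728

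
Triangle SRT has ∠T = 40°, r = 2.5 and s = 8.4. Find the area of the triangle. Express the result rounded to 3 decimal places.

Area = ½·s·r·sin T ≈ 6.7493.

6.749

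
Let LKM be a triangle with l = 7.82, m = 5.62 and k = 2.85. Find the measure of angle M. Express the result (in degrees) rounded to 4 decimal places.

32.2668

By the law of cosines, cos M = (l² + k² − m²) / (2·l·k) ≈ 0.84557, so ∠M ≈ 32.27°.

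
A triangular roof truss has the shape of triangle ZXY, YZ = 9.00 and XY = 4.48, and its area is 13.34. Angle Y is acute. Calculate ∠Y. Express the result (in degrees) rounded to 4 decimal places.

∠Y ≈ 41.4301°

From area = ½·XY·YZ·sin Y, we get sin Y = 2·area/(XY·YZ) ≈ 0.66171.
Taking the acute solution, ∠Y ≈ 41.43°.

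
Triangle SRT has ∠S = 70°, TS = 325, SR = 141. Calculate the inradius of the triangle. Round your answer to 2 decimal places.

55.72

By the law of cosines, RT² = TS² + SR² − 2·TS·SR·cos S = 94160, so RT ≈ 306.85.
Area = ½·TS·SR·sin S ≈ 21531.
Semiperimeter s = (306.85+325+141)/2 = 386.43.
Inradius = area/s = 21531/386.43 ≈ 55.717.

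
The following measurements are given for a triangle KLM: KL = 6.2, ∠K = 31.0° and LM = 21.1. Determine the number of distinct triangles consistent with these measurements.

KL·sin K = 6.2·sin(31.0°) ≈ 3.193.
Since LM ≥ KL, exactly one triangle exists.

1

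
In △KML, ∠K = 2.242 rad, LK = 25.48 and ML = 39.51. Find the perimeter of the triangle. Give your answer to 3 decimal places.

Law of sines: sin M = LK·sin K/ML ≈ 0.50500.
Since ML ≥ LK, only the acute value applies: ∠M ≈ 0.529 rad.
Then ∠L = π − ∠K − ∠M ≈ 0.370 rad.
Law of sines gives KM = ML·sin L/sin K ≈ 18.255.
Semiperimeter s = (39.51+25.48+18.255)/2 = 41.622.
Perimeter = 39.51 + 25.48 + 18.255 = 83.245.

83.245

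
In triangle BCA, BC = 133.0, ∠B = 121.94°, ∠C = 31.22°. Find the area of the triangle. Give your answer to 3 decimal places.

The third angle is ∠A = 180° − ∠B − ∠C = 26.84°.
Law of sines: CA = BC·sin B/sin A ≈ 249.98.
Law of sines: AB = BC·sin C/sin A ≈ 152.68.
Area = ½·BC·CA·sin C ≈ 8616.3.

area ≈ 8616.322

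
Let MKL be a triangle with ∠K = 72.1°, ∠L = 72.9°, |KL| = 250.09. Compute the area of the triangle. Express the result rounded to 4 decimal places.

The third angle is ∠M = 180° − ∠K − ∠L = 35.00°.
Law of sines: |LM| = |KL|·sin K/sin M ≈ 414.91.
Law of sines: |MK| = |KL|·sin L/sin M ≈ 416.74.
Area = ½·|KL|·|LM|·sin L ≈ 49589.

49589.1984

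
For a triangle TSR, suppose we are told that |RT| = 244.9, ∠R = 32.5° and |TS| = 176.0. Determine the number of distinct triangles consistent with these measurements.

|RT|·sin R = 244.9·sin(32.5°) ≈ 131.6.
Since |RT| sin R < |TS| < |RT| (131.6 < 176.0 < 244.9), two triangles exist.

2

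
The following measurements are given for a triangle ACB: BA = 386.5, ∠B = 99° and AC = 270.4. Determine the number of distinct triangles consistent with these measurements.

0

BA·sin B = 386.5·sin(99°) ≈ 381.7.
Since ∠B is not acute, a triangle exists only if AC > BA; here AC ≤ BA, so there is no triangle.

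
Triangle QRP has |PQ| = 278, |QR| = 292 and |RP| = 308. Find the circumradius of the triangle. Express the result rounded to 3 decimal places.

By the law of cosines, cos Q = (|PQ|² + |QR|² − |RP|²) / (2·|PQ|·|QR|) ≈ 0.41690, so ∠Q ≈ 65.36°.
Circumradius = |RP|/(2 sin Q) ≈ 169.43.

169.426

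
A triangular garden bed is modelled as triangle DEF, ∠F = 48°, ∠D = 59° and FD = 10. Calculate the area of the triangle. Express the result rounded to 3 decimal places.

area ≈ 33.305

The third angle is ∠E = 180° − ∠F − ∠D = 73.00°.
Law of sines: EF = FD·sin D/sin E ≈ 8.9633.
Law of sines: DE = FD·sin F/sin E ≈ 7.771.
Area = ½·FD·EF·sin F ≈ 33.305.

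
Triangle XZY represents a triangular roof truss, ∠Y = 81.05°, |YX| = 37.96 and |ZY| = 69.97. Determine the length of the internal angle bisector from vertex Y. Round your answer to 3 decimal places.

By the law of cosines, |XZ|² = |ZY|² + |YX|² − 2·|ZY|·|YX|·cos Y = 5510.3, so |XZ| ≈ 74.232.
The bisector from Y has length 2·|ZY|·|YX|·cos(∠Y/2)/(|ZY|+|YX|) ≈ 37.412.

t_Y ≈ 37.412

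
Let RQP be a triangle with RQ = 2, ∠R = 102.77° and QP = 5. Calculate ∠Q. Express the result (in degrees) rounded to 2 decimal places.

Law of sines: sin P = RQ·sin R/QP ≈ 0.39011.
Since QP ≥ RQ, only the acute value applies: ∠P ≈ 22.96°.
Then ∠Q = 180° − ∠R − ∠P ≈ 54.27°.

54.27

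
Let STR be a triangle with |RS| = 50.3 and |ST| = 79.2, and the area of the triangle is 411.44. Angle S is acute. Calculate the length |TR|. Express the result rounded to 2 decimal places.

From area = ½·|RS|·|ST|·sin S, we get sin S = 2·area/(|RS|·|ST|) ≈ 0.20656.
Taking the acute solution, ∠S ≈ 11.92°.
Law of cosines then gives |TR| ≈ 31.734.

31.73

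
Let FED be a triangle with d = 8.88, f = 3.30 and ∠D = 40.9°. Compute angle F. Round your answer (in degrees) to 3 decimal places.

Law of sines: sin F = f·sin D/d ≈ 0.24332.
Since d ≥ f, only the acute value applies: ∠F ≈ 14.08°.
Then ∠E = 180° − ∠D − ∠F ≈ 125.02°.

∠F ≈ 14.082°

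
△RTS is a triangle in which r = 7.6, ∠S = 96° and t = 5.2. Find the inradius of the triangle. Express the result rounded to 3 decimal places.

1.751

By the law of cosines, s² = r² + t² − 2·r·t·cos S = 93.062, so s ≈ 9.6469.
Area = ½·r·t·sin S ≈ 19.652.
Semiperimeter p = (7.6+5.2+9.6469)/2 = 11.223.
Inradius = area/p = 19.652/11.223 ≈ 1.751.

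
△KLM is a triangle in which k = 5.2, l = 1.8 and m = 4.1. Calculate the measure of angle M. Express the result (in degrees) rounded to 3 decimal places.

By the law of cosines, cos M = (k² + l² − m²) / (2·k·l) ≈ 0.71955, so ∠M ≈ 43.98°.

∠M ≈ 43.983°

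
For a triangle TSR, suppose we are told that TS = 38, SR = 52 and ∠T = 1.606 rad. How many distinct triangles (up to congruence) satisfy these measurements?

TS·sin T = 38·sin(1.606 rad) ≈ 37.98.
Since ∠T is not acute, a triangle exists only if SR > TS; here SR > TS, so there is exactly one triangle.

1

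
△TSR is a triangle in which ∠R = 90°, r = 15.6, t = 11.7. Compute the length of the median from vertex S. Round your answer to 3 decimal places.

m_S ≈ 12.787

Law of sines: sin T = t·sin R/r ≈ 0.75000.
Since r ≥ t, only the acute value applies: ∠T ≈ 48.59°.
Then ∠S = 180° − ∠R − ∠T ≈ 41.41°.
Law of sines gives s = r·sin S/sin R ≈ 10.318.
Median from S: ½√(2·r² + 2·t² − s²) ≈ 12.787.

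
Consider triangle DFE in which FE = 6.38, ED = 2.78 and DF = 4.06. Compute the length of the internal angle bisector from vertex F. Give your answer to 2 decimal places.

t_F ≈ 4.91

By the law of cosines, cos F = (DF² + FE² − ED²) / (2·DF·FE) ≈ 0.95472, so ∠F ≈ 0.3021 rad.
The bisector from F has length 2·DF·FE·cos(∠F/2)/(DF+FE) ≈ 4.9057.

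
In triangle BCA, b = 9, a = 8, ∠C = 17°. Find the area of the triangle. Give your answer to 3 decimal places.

area ≈ 10.525

Area = ½·a·b·sin C ≈ 10.525.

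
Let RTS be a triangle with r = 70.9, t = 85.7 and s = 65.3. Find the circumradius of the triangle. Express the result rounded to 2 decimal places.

43.83

By the law of cosines, cos R = (t² + s² − r²) / (2·t·s) ≈ 0.58806, so ∠R ≈ 53.98°.
Circumradius = r/(2 sin R) ≈ 43.829.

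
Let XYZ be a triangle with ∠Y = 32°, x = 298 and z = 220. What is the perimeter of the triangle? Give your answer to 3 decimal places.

perimeter ≈ 679.270

By the law of cosines, y² = z² + x² − 2·z·x·cos Y = 26008, so y ≈ 161.27.
Semiperimeter s = (298+161.27+220)/2 = 339.63.
Perimeter = 298 + 161.27 + 220 = 679.27.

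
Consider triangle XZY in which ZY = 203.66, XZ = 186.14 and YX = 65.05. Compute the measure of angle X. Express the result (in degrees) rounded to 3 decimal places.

96.158

By the law of cosines, cos X = (YX² + XZ² − ZY²) / (2·YX·XZ) ≈ -0.10727, so ∠X ≈ 96.16°.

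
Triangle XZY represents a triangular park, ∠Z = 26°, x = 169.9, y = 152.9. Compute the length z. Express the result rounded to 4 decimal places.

74.4795

By the law of cosines, z² = y² + x² − 2·y·x·cos Z = 5547.2, so z ≈ 74.48.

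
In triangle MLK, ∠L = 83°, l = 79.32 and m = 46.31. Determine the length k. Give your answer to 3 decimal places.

70.288

Law of sines: sin M = m·sin L/l ≈ 0.57949.
Since l ≥ m, only the acute value applies: ∠M ≈ 35.41°.
Then ∠K = 180° − ∠L − ∠M ≈ 61.59°.
Law of sines gives k = l·sin K/sin L ≈ 70.288.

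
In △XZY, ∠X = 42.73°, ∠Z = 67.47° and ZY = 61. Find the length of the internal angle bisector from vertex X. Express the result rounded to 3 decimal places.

The third angle is ∠Y = 180° − ∠X − ∠Z = 69.80°.
Law of sines: YX = ZY·sin Z/sin X ≈ 83.037.
Law of sines: XZ = ZY·sin Y/sin X ≈ 84.369.
The bisector from X has length 2·YX·XZ·cos(∠X/2)/(YX+XZ) ≈ 77.946.

t_X ≈ 77.946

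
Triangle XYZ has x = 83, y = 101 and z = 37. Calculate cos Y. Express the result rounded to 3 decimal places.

cos Y ≈ -0.316

By the law of cosines, cos Y = (z² + x² − y²) / (2·z·x) ≈ -0.31635, so ∠Y ≈ 108.44°.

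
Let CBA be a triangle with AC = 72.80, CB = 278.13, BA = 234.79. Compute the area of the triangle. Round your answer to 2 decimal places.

Semiperimeter s = (234.79 + 72.8 + 278.13)/2 = 292.86.
Heron's formula: area = √(292.86·58.07·220.06·14.73) ≈ 7424.7.

area ≈ 7424.68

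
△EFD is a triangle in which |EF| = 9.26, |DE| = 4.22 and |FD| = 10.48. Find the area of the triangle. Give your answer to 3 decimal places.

19.476

Semiperimeter s = (10.48 + 4.22 + 9.26)/2 = 11.98.
Heron's formula: area = √(11.98·1.5·7.76·2.72) ≈ 19.476.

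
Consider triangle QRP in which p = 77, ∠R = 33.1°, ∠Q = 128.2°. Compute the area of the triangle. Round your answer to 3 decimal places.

area ≈ 3968.145

The third angle is ∠P = 180° − ∠Q − ∠R = 18.70°.
Law of sines: q = p·sin Q/sin P ≈ 188.74.
Law of sines: r = p·sin R/sin P ≈ 131.15.
Area = ½·p·q·sin R ≈ 3968.1.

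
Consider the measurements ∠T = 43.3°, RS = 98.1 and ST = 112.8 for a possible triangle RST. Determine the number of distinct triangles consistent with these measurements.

2

ST·sin T = 112.8·sin(43.3°) ≈ 77.36.
Since ST sin T < RS < ST (77.36 < 98.1 < 112.8), two triangles exist.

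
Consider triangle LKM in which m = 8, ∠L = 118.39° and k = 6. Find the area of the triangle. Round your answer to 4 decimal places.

Area = ½·k·m·sin L ≈ 21.114.

area ≈ 21.1136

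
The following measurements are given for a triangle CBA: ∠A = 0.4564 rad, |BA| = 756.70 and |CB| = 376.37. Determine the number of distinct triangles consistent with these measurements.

|BA|·sin A = 756.70·sin(0.4564 rad) ≈ 333.5.
Since |BA| sin A < |CB| < |BA| (333.5 < 376.37 < 756.70), two triangles exist.

2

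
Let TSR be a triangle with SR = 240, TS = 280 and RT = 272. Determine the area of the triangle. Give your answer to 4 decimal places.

area ≈ 29809.1594

Semiperimeter s = (240 + 272 + 280)/2 = 396.
Heron's formula: area = √(396·156·124·116) ≈ 29809.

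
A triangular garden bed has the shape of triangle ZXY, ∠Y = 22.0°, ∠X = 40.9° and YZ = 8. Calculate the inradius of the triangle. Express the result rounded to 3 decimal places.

r ≈ 1.390

The third angle is ∠Z = 180° − ∠X − ∠Y = 117.10°.
Law of sines: XY = YZ·sin Z/sin X ≈ 10.877.
Law of sines: ZX = YZ·sin Y/sin X ≈ 4.5772.
Area = ½·YZ·XY·sin Y ≈ 16.299.
Semiperimeter s = (10.877+8+4.5772)/2 = 11.727.
Inradius = area/s = 16.299/11.727 ≈ 1.3898.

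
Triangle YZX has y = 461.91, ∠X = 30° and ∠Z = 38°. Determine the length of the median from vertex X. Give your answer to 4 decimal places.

371.7597

The third angle is ∠Y = 180° − ∠Z − ∠X = 112.00°.
Law of sines: z = y·sin Z/sin Y ≈ 306.71.
Law of sines: x = y·sin X/sin Y ≈ 249.09.
Median from X: ½√(2·y² + 2·z² − x²) ≈ 371.76.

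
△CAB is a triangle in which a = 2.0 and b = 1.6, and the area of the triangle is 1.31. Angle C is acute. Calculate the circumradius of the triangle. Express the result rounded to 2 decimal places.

From area = ½·a·b·sin C, we get sin C = 2·area/(a·b) ≈ 0.81875.
Taking the acute solution, ∠C ≈ 0.959 rad.
Law of cosines then gives c ≈ 1.6987.
Circumradius = c/(2 sin C) ≈ 1.0373.

R ≈ 1.04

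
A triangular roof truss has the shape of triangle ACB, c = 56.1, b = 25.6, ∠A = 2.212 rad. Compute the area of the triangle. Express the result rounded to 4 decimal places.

575.4523

Area = ½·c·b·sin A ≈ 575.45.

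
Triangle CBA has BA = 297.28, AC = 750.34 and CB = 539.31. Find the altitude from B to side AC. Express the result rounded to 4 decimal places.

Semiperimeter s = (297.28 + 750.34 + 539.31)/2 = 793.46.
Heron's formula: area = √(793.46·496.18·43.125·254.15) ≈ 65690.
The altitude from B has length 2·area/AC ≈ 175.09.

h_B ≈ 175.0941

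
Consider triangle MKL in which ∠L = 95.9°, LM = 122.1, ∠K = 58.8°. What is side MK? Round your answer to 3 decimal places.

141.990

The third angle is ∠M = 180° − ∠K − ∠L = 25.30°.
Law of sines: MK = LM·sin L/sin K ≈ 141.99.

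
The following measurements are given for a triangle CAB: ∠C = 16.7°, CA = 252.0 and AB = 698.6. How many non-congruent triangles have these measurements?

1

CA·sin C = 252.0·sin(16.7°) ≈ 72.41.
Since AB ≥ CA, exactly one triangle exists.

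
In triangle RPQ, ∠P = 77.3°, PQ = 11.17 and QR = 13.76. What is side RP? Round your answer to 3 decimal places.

10.858

Law of sines: sin R = PQ·sin P/QR ≈ 0.79191.
Since QR ≥ PQ, only the acute value applies: ∠R ≈ 52.36°.
Then ∠Q = 180° − ∠P − ∠R ≈ 50.34°.
Law of sines gives RP = QR·sin Q/sin P ≈ 10.858.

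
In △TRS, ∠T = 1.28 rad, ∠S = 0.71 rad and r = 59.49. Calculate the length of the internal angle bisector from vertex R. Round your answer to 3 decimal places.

The third angle is ∠R = π − ∠S − ∠T = 1.152 rad.
Law of sines: t = r·sin T/sin R ≈ 62.395.
Law of sines: s = r·sin S/sin R ≈ 42.453.
The bisector from R has length 2·s·t·cos(∠R/2)/(s+t) ≈ 42.381.

t_R ≈ 42.381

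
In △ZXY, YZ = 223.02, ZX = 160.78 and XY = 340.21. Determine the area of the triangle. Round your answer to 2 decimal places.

Semiperimeter s = (340.21 + 223.02 + 160.78)/2 = 362.
Heron's formula: area = √(362·21.795·138.98·201.22) ≈ 14855.

14854.59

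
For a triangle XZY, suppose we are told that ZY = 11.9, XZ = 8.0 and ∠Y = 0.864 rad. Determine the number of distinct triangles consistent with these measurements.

0

ZY·sin Y = 11.9·sin(0.864 rad) ≈ 9.049.
Since XZ = 8.0 < 9.049 = ZY sin Y, no triangle exists.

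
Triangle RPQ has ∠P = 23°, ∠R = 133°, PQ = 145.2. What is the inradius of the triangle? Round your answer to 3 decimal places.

r ≈ 15.094

The third angle is ∠Q = 180° − ∠R − ∠P = 24.00°.
Law of sines: QR = PQ·sin P/sin R ≈ 77.574.
Law of sines: RP = PQ·sin Q/sin R ≈ 80.752.
Area = ½·PQ·QR·sin Q ≈ 2290.7.
Semiperimeter s = (145.2+77.574+80.752)/2 = 151.76.
Inradius = area/s = 2290.7/151.76 ≈ 15.094.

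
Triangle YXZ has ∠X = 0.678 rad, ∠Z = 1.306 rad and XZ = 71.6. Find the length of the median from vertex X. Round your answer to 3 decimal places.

69.346

The third angle is ∠Y = π − ∠X − ∠Z = 1.158 rad.
Law of sines: ZY = XZ·sin X/sin Y ≈ 49.037.
Law of sines: YX = XZ·sin Z/sin Y ≈ 75.455.
Median from X: ½√(2·YX² + 2·XZ² − ZY²) ≈ 69.346.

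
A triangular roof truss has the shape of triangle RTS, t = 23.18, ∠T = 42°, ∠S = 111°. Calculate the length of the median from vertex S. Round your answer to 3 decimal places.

11.439

The third angle is ∠R = 180° − ∠T − ∠S = 27.00°.
Law of sines: r = t·sin R/sin T ≈ 15.727.
Law of sines: s = t·sin S/sin T ≈ 32.341.
Median from S: ½√(2·r² + 2·t² − s²) ≈ 11.439.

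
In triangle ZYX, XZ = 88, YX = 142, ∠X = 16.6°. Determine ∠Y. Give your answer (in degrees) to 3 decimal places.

By the law of cosines, ZY² = YX² + XZ² − 2·YX·XZ·cos X = 3957.6, so ZY ≈ 62.909.
Law of cosines again: cos Y = (ZY² + YX² − XZ²)/(2·ZY·YX) ≈ 0.91668, so ∠Y ≈ 23.56°.

∠Y ≈ 23.555°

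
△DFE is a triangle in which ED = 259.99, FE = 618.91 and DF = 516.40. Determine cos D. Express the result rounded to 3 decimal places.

By the law of cosines, cos D = (ED² + DF² − FE²) / (2·ED·DF) ≈ -0.18169, so ∠D ≈ 100.47°.

-0.182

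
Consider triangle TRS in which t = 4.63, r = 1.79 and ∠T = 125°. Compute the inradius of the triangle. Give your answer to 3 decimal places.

0.504

Law of sines: sin R = r·sin T/t ≈ 0.31669.
Since t ≥ r, only the acute value applies: ∠R ≈ 18.46°.
Then ∠S = 180° − ∠T − ∠R ≈ 36.54°.
Law of sines gives s = t·sin S/sin T ≈ 3.365.
Area = ½·t·r·sin S ≈ 2.467.
Semiperimeter p = (4.63+1.79+3.365)/2 = 4.8925.
Inradius = area/p = 2.467/4.8925 ≈ 0.50424.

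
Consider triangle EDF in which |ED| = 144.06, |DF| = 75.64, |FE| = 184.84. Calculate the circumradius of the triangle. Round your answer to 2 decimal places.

By the law of cosines, cos E = (|FE|² + |ED|² − |DF|²) / (2·|FE|·|ED|) ≈ 0.92379, so ∠E ≈ 22.51°.
Circumradius = |DF|/(2 sin E) ≈ 98.776.

98.78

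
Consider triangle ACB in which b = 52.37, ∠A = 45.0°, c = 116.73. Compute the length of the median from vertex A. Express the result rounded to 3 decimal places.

m_A ≈ 79.079

By the law of cosines, a² = c² + b² − 2·c·b·cos A = 7723.2, so a ≈ 87.882.
Median from A: ½√(2·c² + 2·b² − a²) ≈ 79.079.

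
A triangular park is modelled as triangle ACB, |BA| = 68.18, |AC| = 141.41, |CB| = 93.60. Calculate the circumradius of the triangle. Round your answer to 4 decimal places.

By the law of cosines, cos A = (|BA|² + |AC|² − |CB|²) / (2·|BA|·|AC|) ≈ 0.82376, so ∠A ≈ 34.54°.
Circumradius = |CB|/(2 sin A) ≈ 82.549.

R ≈ 82.5492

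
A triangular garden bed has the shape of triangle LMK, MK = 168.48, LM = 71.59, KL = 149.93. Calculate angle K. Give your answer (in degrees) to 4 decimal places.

By the law of cosines, cos K = (MK² + KL² − LM²) / (2·MK·KL) ≈ 0.90536, so ∠K ≈ 25.13°.

25.1276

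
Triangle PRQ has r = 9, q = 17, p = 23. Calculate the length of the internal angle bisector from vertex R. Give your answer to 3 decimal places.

By the law of cosines, cos R = (q² + p² − r²) / (2·q·p) ≈ 0.94246, so ∠R ≈ 19.53°.
The bisector from R has length 2·q·p·cos(∠R/2)/(q+p) ≈ 19.267.

t_R ≈ 19.267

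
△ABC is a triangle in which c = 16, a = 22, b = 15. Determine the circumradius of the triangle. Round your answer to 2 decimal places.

R ≈ 11.00

By the law of cosines, cos A = (b² + c² − a²) / (2·b·c) ≈ -0.00625, so ∠A ≈ 1.5770 rad.
Circumradius = a/(2 sin A) ≈ 11.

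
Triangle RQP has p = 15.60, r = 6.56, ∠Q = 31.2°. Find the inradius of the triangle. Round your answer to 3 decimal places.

1.621

By the law of cosines, q² = p² + r² − 2·p·r·cos Q = 111.32, so q ≈ 10.551.
Area = ½·p·r·sin Q ≈ 26.506.
Semiperimeter s = (6.56+10.551+15.6)/2 = 16.356.
Inradius = area/s = 26.506/16.356 ≈ 1.6206.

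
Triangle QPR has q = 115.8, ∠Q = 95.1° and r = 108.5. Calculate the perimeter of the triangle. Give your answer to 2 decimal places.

Law of sines: sin R = r·sin Q/q ≈ 0.93325.
Since q ≥ r, only the acute value applies: ∠R ≈ 68.95°.
Then ∠P = 180° − ∠Q − ∠R ≈ 15.95°.
Law of sines gives p = q·sin P/sin Q ≈ 31.953.
Semiperimeter s = (115.8+31.953+108.5)/2 = 128.13.
Perimeter = 115.8 + 31.953 + 108.5 = 256.25.

256.25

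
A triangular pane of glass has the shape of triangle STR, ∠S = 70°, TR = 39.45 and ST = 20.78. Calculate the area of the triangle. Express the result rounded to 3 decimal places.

area ≈ 404.064

Law of sines: sin R = ST·sin S/TR ≈ 0.49498.
Since TR ≥ ST, only the acute value applies: ∠R ≈ 29.67°.
Then ∠T = 180° − ∠S − ∠R ≈ 80.33°.
Law of sines gives RS = TR·sin T/sin S ≈ 41.386.
Area = ½·TR·ST·sin T ≈ 404.06.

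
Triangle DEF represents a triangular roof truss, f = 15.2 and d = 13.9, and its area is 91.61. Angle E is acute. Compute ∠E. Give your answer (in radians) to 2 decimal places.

1.05

From area = ½·f·d·sin E, we get sin E = 2·area/(f·d) ≈ 0.86719.
Taking the acute solution, ∠E ≈ 1.0495 rad.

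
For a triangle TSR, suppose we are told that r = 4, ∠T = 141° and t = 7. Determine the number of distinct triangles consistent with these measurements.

1

r·sin T = 4·sin(141°) ≈ 2.517.
Since ∠T is not acute, a triangle exists only if t > r; here t > r, so there is exactly one triangle.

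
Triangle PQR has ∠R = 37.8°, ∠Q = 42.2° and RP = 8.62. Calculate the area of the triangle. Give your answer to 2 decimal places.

The third angle is ∠P = 180° − ∠Q − ∠R = 100.00°.
Law of sines: QR = RP·sin P/sin Q ≈ 12.638.
Law of sines: PQ = RP·sin R/sin Q ≈ 7.8653.
Area = ½·RP·QR·sin R ≈ 33.384.

33.38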